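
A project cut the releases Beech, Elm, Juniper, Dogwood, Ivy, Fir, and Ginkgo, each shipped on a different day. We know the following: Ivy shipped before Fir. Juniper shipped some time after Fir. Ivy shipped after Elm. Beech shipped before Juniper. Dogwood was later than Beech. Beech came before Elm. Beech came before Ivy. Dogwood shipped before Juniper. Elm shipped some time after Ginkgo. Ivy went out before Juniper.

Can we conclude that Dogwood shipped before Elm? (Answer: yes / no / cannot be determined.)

No chain of stated constraints runs from Dogwood to Elm, and none runs from Elm to Dogwood either.
So the relative order of Dogwood and Elm is not fixed by the given facts.

cannot be determined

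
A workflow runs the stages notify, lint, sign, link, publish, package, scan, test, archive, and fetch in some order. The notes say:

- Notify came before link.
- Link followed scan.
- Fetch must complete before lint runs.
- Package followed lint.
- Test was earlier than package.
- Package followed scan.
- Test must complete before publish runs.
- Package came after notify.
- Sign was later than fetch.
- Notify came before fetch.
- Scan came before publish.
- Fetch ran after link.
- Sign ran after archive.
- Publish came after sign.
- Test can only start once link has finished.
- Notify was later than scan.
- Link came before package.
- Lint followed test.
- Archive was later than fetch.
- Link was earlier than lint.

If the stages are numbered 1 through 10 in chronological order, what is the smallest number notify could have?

Scan must come before notify — 1 forced predecessor.
Nothing else is forced ahead of notify, so its earliest slot is position 1 + 1 = 2.

2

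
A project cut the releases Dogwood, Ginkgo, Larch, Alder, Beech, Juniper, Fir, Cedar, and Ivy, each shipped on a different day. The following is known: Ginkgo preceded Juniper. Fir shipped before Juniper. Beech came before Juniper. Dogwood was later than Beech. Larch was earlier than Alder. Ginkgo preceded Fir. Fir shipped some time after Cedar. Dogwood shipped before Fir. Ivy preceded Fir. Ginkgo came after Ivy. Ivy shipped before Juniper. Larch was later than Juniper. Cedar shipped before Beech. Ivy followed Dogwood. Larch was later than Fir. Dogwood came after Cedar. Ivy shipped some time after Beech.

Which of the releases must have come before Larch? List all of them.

Beech, Cedar, Dogwood, Fir, Ginkgo, Ivy, Juniper

Directly stated before Larch: Fir and Juniper.
Beech reaches Larch via Beech → Juniper → Larch.
Cedar reaches Larch via Cedar → Fir → Larch.
Dogwood reaches Larch via Dogwood → Fir → Larch.
Likewise Ginkgo and Ivy each reach Larch by chaining the stated constraints.
No chain forces Alder ahead of Larch.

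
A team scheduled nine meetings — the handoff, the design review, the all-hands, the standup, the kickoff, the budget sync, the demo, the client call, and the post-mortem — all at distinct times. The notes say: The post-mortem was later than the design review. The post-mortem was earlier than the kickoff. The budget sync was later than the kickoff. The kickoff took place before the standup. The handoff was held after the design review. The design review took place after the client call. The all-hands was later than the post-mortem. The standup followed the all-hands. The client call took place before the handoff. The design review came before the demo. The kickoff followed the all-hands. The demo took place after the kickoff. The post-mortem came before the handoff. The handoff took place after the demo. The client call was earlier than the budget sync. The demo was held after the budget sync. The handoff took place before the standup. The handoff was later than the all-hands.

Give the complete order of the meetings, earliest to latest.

The constraints fix every adjacent pair, so only one ordering works:
the client call → the design review → the post-mortem → the all-hands → the kickoff → the budget sync → the demo → the handoff → the standup.

the client call, the design review, the post-mortem, the all-hands, the kickoff, the budget sync, the demo, the handoff, the standup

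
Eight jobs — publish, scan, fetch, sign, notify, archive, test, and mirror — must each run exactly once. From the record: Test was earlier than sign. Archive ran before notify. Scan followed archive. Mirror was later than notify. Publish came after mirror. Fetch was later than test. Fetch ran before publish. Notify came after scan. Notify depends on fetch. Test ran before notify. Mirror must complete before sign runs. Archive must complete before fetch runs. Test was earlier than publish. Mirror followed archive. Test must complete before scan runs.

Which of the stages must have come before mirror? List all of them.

archive, fetch, notify, scan, test

Directly stated before mirror: archive and notify.
Fetch reaches mirror via fetch → notify → mirror.
Scan reaches mirror via scan → notify → mirror.
Test reaches mirror via test → notify → mirror.
No chain forces sign (or any of the others) ahead of mirror.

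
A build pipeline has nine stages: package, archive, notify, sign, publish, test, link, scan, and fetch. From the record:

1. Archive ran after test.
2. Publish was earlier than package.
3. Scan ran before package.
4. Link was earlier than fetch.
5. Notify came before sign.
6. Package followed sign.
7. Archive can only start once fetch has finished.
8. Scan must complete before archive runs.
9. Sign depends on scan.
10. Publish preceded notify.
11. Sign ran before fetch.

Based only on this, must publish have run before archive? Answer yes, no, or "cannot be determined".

Chain the constraints: publish → notify → sign → fetch → archive. Each link is directly stated, so publish comes before archive.

yes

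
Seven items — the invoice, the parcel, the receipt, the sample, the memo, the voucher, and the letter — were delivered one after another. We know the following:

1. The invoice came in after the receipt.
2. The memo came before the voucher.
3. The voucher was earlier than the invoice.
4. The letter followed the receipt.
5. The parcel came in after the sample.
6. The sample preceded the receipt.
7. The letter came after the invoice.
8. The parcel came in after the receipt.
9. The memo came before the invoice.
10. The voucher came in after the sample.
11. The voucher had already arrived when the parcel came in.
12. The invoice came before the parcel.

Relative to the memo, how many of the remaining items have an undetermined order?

2

Forced after the memo: the invoice, the letter, the parcel, and the voucher.
That leaves the receipt and the sample with no forced order relative to the memo — 2.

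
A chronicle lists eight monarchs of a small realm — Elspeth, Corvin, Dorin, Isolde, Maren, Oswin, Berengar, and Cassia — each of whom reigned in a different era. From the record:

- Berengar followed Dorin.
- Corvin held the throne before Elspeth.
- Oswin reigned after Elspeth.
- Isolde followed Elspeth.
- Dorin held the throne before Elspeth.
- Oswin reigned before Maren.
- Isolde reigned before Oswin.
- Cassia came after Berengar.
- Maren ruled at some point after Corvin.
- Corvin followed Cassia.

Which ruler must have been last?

Maren

Every other ruler has a chain of constraints placing them before Maren, so Maren is last.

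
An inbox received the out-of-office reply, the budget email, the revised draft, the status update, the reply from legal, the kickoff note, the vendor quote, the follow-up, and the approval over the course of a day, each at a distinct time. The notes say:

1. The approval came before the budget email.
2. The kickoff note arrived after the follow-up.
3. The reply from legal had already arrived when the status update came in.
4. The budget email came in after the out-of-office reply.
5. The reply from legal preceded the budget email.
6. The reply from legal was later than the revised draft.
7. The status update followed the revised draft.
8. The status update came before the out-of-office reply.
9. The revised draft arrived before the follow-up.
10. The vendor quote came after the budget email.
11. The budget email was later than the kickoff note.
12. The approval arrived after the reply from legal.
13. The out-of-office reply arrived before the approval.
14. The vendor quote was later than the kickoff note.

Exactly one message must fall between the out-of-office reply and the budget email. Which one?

the approval

Tracing the constraints gives the out-of-office reply → the approval → the budget email, so the approval sits after the out-of-office reply and before the budget email.
No other message is forced both after the out-of-office reply and before the budget email.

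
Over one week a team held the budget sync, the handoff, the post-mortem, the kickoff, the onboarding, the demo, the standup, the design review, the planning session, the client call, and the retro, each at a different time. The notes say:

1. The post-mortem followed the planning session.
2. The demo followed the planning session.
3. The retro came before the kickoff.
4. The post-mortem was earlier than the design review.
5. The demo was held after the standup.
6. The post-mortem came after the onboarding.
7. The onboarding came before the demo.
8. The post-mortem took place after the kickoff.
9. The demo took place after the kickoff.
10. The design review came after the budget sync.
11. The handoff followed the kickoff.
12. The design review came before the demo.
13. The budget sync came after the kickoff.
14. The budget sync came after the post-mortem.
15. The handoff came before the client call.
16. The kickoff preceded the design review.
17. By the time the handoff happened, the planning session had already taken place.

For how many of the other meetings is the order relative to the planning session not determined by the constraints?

Forced after the planning session: the budget sync, the client call, the demo, the design review, the handoff, and the post-mortem.
That leaves the kickoff, the onboarding, the retro, and the standup with no forced order relative to the planning session — 4.

4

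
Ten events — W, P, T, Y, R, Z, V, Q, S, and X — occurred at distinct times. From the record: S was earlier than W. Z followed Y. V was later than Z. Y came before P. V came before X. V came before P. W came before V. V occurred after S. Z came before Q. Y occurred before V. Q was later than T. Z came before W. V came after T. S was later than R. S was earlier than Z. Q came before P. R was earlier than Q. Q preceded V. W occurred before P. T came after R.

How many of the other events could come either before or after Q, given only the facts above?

1

Forced before Q: R, S, T, Y, and Z; forced after Q: P, V, and X.
That leaves W with no forced order relative to Q — 1.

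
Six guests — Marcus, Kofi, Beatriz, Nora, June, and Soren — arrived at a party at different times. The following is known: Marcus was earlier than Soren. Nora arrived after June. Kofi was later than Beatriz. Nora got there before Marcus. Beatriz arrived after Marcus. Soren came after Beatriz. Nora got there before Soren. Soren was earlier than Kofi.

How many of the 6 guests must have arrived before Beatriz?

Directly stated before Beatriz: Marcus.
June reaches Beatriz via June → Nora → Marcus → Beatriz.
Nora reaches Beatriz via Nora → Marcus → Beatriz.
That's June, Marcus, and Nora — 3 in all.

3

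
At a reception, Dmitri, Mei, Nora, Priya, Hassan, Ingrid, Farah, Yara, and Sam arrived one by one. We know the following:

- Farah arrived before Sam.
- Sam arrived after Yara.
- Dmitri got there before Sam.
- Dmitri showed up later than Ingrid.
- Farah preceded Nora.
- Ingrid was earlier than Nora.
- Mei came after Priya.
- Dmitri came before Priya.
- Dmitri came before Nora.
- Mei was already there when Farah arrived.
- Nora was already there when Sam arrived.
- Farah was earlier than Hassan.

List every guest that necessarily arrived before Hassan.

Directly stated before Hassan: Farah.
Dmitri reaches Hassan via Dmitri → Priya → Mei → Farah → Hassan.
Ingrid reaches Hassan via Ingrid → Dmitri → Priya → Mei → Farah → Hassan.
Mei reaches Hassan via Mei → Farah → Hassan.
Likewise Priya reaches Hassan by chaining the stated constraints.
No chain forces Yara (or any of the others) ahead of Hassan.

Dmitri, Farah, Ingrid, Mei, Priya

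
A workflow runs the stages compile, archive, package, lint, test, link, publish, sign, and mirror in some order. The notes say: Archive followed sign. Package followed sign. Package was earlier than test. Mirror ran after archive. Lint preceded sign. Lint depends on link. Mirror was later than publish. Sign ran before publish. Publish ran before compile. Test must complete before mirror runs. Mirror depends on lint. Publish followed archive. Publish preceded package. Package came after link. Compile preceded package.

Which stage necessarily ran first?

Link has a chain of constraints placing it before every other stage, so link must be first.

link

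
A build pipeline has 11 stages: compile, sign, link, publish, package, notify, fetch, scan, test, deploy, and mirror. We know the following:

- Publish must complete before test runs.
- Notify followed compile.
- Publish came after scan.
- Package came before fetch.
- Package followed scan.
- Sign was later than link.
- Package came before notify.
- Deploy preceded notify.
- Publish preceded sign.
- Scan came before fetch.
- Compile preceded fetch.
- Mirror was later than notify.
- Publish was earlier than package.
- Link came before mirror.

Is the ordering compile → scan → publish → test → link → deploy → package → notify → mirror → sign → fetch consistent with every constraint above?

yes

Check each stated constraint against the proposed order — e.g. scan is ahead of fetch; compile is ahead of fetch. Every pair is in the required order; nothing is violated.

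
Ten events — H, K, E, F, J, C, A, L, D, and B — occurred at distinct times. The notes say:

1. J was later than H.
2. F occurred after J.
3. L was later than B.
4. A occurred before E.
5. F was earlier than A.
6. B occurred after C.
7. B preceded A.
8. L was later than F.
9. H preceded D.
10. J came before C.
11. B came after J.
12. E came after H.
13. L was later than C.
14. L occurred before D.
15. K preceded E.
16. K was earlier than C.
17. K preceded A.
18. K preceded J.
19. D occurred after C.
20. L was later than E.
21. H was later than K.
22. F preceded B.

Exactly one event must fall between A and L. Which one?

Tracing the constraints gives A → E → L, so E sits after A and before L.
No other event is forced both after A and before L.

E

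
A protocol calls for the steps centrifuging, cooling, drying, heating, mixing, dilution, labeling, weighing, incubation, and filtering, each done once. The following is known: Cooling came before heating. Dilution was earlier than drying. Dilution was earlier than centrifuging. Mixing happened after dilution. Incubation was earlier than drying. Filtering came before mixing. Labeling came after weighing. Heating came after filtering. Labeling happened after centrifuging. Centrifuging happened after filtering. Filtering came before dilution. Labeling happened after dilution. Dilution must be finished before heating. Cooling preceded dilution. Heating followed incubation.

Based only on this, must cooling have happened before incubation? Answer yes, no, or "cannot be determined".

cannot be determined

No chain of stated constraints runs from cooling to incubation, and none runs from incubation to cooling either.
So the relative order of cooling and incubation is not fixed by the given facts.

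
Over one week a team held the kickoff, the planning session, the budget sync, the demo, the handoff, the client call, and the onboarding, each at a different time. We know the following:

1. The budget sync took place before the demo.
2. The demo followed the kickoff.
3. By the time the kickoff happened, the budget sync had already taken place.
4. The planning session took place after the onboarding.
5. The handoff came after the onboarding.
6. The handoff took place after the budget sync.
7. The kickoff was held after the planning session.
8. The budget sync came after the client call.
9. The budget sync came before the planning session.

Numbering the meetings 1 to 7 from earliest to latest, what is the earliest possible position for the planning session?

4

The budget sync, the client call, and the onboarding must all come before the planning session — 3 forced predecessors.
Nothing else is forced ahead of the planning session, so its earliest slot is position 3 + 1 = 4.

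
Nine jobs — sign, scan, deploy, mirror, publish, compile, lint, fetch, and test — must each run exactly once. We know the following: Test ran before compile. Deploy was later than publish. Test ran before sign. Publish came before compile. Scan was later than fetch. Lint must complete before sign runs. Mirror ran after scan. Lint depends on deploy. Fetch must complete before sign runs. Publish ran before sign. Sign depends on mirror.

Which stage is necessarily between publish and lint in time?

deploy

Tracing the constraints gives publish → deploy → lint, so deploy sits after publish and before lint.
No other stage is forced both after publish and before lint.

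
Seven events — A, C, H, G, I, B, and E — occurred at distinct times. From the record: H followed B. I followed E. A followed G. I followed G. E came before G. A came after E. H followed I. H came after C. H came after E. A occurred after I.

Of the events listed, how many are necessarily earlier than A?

3

Directly stated before A: E, G, and I.
No chain forces C (or any of the others) ahead of A.
That's E, G, and I — 3 in all.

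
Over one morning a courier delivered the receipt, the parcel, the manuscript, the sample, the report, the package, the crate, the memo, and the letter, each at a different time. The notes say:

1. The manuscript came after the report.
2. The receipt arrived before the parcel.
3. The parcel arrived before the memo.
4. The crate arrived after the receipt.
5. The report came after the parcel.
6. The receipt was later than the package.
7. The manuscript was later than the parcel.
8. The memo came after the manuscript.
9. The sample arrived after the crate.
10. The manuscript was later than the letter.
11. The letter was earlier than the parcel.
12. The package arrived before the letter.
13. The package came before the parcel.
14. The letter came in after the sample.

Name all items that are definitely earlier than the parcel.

the crate, the letter, the package, the receipt, the sample

Directly stated before the parcel: the letter, the package, and the receipt.
The crate reaches the parcel via the crate → the sample → the letter → the parcel.
The sample reaches the parcel via the sample → the letter → the parcel.
No chain forces the manuscript (or any of the others) ahead of the parcel.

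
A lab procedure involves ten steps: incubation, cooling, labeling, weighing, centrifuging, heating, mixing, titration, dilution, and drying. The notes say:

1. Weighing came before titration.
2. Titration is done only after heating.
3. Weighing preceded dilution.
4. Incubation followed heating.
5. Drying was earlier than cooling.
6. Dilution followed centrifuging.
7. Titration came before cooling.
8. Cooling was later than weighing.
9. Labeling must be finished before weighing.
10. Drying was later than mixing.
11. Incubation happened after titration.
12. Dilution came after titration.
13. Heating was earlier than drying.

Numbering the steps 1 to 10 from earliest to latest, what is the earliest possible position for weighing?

2

Labeling must come before weighing — 1 forced predecessor.
Nothing else is forced ahead of weighing, so its earliest slot is position 1 + 1 = 2.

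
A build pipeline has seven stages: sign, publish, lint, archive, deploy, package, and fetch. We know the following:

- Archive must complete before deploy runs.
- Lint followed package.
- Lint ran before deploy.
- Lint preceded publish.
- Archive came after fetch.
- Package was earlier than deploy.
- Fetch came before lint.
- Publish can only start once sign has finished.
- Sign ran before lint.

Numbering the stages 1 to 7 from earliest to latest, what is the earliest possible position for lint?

4

Fetch, package, and sign must all come before lint — 3 forced predecessors.
Nothing else is forced ahead of lint, so its earliest slot is position 3 + 1 = 4.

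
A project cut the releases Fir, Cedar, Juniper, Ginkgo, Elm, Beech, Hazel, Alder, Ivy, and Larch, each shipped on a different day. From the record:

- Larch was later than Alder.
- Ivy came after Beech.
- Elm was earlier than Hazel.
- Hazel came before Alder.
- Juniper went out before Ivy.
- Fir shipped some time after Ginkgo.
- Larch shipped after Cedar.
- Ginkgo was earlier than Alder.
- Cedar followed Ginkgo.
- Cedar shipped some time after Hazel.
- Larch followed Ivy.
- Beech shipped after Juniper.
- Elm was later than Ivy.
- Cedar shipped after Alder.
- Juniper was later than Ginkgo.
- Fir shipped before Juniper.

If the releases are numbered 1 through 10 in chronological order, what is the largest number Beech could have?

4

Beech must come before Alder, Cedar, Elm, Hazel, Ivy, and Larch — 6 releases forced after it.
Everything else can be placed before Beech in some valid order, so Beech can sit as late as position 10 − 6 = 4.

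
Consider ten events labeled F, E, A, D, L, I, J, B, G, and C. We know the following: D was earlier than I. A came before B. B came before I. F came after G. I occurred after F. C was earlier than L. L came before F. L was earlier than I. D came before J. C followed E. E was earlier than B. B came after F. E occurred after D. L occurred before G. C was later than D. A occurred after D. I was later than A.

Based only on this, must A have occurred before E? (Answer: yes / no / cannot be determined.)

No chain of stated constraints runs from A to E, and none runs from E to A either.
So the relative order of A and E is not fixed by the given facts.

cannot be determined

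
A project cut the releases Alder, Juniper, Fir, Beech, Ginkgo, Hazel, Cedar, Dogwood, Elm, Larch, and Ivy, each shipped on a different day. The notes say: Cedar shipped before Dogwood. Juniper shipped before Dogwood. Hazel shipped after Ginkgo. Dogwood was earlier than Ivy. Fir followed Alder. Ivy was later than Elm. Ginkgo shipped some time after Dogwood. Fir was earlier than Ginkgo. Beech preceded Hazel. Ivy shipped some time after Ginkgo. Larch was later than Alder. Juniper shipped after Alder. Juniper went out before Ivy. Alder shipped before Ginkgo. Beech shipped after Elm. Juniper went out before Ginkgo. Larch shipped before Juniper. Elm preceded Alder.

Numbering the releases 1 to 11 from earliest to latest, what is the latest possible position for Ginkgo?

9

Ginkgo must come before Hazel and Ivy — 2 releases forced after it.
Everything else can be placed before Ginkgo in some valid order, so Ginkgo can sit as late as position 11 − 2 = 9.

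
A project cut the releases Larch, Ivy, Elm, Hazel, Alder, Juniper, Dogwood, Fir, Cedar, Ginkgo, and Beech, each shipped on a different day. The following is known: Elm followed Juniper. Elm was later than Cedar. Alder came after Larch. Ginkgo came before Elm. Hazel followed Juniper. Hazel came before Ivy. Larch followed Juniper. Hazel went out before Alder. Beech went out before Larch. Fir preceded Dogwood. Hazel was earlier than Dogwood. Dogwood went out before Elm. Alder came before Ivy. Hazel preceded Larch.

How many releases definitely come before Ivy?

5

Directly stated before Ivy: Alder and Hazel.
Beech reaches Ivy via Beech → Larch → Alder → Ivy.
Juniper reaches Ivy via Juniper → Hazel → Ivy.
Larch reaches Ivy via Larch → Alder → Ivy.
No chain forces Ginkgo (or any of the others) ahead of Ivy.
That's Alder, Beech, Hazel, Juniper, and Larch — 5 in all.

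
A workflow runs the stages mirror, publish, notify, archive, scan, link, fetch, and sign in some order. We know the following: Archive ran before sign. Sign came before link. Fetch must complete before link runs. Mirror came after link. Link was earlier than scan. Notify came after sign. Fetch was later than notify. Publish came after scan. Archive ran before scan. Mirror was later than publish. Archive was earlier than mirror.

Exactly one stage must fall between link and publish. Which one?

scan

Tracing the constraints gives link → scan → publish, so scan sits after link and before publish.
No other stage is forced both after link and before publish.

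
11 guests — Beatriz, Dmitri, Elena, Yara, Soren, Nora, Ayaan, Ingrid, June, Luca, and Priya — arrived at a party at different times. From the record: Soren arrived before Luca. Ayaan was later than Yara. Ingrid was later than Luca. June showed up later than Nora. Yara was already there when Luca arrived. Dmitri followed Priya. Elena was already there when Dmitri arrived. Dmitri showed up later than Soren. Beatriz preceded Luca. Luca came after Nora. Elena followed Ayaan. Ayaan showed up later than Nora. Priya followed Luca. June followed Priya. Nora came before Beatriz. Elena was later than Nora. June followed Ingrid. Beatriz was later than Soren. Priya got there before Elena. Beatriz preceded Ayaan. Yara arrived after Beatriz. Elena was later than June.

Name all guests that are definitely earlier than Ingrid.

Directly stated before Ingrid: Luca.
Beatriz reaches Ingrid via Beatriz → Luca → Ingrid.
Nora reaches Ingrid via Nora → Luca → Ingrid.
Soren reaches Ingrid via Soren → Luca → Ingrid.
Likewise Yara reaches Ingrid by chaining the stated constraints.
No chain forces Elena (or any of the others) ahead of Ingrid.

Beatriz, Luca, Nora, Soren, Yara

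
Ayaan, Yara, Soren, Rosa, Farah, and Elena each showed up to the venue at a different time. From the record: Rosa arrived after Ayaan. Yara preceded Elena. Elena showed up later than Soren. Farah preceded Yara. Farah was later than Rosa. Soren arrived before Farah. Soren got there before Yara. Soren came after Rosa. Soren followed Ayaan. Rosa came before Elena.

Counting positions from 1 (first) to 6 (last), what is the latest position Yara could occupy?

Yara must come before Elena — 1 guest forced after them.
Everything else can be placed before Yara in some valid order, so Yara can sit as late as position 6 − 1 = 5.

5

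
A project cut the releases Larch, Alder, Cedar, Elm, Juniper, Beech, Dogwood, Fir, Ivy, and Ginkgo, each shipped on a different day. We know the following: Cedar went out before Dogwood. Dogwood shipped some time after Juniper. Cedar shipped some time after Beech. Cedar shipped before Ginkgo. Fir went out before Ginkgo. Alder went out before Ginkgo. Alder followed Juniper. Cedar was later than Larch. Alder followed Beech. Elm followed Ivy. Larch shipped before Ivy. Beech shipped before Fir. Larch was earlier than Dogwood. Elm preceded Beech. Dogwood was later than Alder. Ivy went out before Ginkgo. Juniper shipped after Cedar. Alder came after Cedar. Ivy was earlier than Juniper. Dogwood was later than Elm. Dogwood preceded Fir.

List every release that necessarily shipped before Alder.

Directly stated before Alder: Beech, Cedar, and Juniper.
Elm reaches Alder via Elm → Beech → Alder.
Ivy reaches Alder via Ivy → Juniper → Alder.
Larch reaches Alder via Larch → Cedar → Alder.
No chain forces Dogwood (or any of the others) ahead of Alder.

Beech, Cedar, Elm, Ivy, Juniper, Larch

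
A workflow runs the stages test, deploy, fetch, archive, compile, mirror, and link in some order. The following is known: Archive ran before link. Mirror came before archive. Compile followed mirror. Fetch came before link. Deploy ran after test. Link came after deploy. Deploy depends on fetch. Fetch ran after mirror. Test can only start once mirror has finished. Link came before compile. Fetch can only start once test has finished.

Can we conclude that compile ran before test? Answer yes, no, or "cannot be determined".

Tracing the constraints gives test → fetch → link → compile, so test must come before compile.
That means compile cannot be before test.

no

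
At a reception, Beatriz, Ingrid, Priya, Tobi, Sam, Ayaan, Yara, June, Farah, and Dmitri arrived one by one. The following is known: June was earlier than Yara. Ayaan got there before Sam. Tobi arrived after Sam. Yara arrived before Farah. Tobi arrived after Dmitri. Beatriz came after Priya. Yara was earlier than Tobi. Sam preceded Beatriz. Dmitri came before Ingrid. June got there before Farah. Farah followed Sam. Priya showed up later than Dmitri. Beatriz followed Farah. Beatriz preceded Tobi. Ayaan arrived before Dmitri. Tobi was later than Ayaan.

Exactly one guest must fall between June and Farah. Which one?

Tracing the constraints gives June → Yara → Farah, so Yara sits after June and before Farah.
No other guest is forced both after June and before Farah.

Yara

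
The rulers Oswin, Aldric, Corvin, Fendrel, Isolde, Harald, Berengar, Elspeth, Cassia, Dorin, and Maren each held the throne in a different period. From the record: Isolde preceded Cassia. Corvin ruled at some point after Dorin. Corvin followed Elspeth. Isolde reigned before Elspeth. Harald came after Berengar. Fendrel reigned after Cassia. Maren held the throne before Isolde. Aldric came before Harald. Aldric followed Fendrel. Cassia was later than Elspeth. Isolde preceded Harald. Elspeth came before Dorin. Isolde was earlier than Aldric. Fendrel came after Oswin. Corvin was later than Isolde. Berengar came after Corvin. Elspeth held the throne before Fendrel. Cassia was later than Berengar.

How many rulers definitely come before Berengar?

Directly stated before Berengar: Corvin.
Dorin reaches Berengar via Dorin → Corvin → Berengar.
Elspeth reaches Berengar via Elspeth → Corvin → Berengar.
Isolde reaches Berengar via Isolde → Corvin → Berengar.
Likewise Maren reaches Berengar by chaining the stated constraints.
No chain forces Aldric (or any of the others) ahead of Berengar.
That's Corvin, Dorin, Elspeth, Isolde, and Maren — 5 in all.

5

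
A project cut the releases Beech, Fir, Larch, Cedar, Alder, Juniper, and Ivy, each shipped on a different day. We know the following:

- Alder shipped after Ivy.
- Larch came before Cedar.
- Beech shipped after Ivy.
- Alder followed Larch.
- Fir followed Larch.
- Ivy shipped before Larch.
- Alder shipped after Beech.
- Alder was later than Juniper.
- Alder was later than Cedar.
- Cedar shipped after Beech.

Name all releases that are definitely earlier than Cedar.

Beech, Ivy, Larch

Directly stated before Cedar: Beech and Larch.
Ivy reaches Cedar via Ivy → Beech → Cedar.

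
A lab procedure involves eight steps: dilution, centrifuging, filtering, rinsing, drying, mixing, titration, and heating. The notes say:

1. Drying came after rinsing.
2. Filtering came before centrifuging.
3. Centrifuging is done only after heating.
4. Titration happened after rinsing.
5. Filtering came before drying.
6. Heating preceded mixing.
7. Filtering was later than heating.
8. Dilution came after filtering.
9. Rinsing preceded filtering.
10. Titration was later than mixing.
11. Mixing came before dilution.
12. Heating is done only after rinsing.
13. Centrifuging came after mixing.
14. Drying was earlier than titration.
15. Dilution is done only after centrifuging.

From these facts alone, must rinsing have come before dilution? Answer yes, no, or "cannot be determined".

yes

Chain the constraints: rinsing → filtering → dilution. Each link is directly stated, so rinsing comes before dilution.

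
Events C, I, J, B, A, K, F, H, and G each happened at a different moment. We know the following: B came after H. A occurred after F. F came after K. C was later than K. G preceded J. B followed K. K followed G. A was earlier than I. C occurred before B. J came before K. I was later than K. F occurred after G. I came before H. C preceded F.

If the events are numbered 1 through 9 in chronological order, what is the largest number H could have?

H must come before B — 1 event forced after it.
Everything else can be placed before H in some valid order, so H can sit as late as position 9 − 1 = 8.

8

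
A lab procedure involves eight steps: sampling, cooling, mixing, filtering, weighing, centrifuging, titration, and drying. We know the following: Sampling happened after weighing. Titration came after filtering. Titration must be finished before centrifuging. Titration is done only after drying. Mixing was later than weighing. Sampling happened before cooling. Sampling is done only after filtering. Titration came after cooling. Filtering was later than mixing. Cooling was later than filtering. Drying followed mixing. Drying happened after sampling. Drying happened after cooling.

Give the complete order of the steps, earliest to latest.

The constraints fix every adjacent pair, so only one ordering works:
weighing → mixing → filtering → sampling → cooling → drying → titration → centrifuging.

weighing, mixing, filtering, sampling, cooling, drying, titration, centrifuging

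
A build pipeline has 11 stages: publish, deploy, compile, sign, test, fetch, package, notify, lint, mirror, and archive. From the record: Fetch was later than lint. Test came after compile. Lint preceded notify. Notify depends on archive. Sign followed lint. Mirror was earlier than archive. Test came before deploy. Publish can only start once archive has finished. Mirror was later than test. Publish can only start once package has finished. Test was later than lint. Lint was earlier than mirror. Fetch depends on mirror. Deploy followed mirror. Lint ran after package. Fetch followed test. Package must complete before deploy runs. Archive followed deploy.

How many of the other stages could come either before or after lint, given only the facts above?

Forced before lint: package; forced after lint: archive, deploy, fetch, mirror, notify, publish, sign, and test.
That leaves compile with no forced order relative to lint — 1.

1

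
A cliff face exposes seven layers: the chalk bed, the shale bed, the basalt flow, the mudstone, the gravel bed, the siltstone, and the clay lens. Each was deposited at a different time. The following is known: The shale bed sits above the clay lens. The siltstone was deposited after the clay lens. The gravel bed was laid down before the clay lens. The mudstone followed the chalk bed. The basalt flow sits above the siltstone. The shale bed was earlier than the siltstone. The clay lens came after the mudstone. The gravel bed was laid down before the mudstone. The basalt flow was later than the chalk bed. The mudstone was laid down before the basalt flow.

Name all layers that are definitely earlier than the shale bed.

the chalk bed, the clay lens, the gravel bed, the mudstone

Directly stated before the shale bed: the clay lens.
The chalk bed reaches the shale bed via the chalk bed → the mudstone → the clay lens → the shale bed.
The gravel bed reaches the shale bed via the gravel bed → the clay lens → the shale bed.
The mudstone reaches the shale bed via the mudstone → the clay lens → the shale bed.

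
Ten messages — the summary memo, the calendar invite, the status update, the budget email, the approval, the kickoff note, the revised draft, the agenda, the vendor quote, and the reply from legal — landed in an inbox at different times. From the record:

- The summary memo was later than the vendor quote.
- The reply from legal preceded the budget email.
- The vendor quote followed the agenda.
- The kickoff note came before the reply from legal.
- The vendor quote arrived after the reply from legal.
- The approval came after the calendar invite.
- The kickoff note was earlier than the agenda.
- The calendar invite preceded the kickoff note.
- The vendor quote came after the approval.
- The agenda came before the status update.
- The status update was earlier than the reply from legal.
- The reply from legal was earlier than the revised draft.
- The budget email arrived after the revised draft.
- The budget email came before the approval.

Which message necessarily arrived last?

Every other message has a chain of constraints placing it before the summary memo, so the summary memo is last.

the summary memo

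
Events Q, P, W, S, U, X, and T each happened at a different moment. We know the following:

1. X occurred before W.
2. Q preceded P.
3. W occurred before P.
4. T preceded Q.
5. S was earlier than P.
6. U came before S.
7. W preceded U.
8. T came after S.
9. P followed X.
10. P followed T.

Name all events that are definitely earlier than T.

Directly stated before T: S.
U reaches T via U → S → T.
W reaches T via W → U → S → T.
X reaches T via X → W → U → S → T.
No chain forces P (or any of the others) ahead of T.

S, U, W, X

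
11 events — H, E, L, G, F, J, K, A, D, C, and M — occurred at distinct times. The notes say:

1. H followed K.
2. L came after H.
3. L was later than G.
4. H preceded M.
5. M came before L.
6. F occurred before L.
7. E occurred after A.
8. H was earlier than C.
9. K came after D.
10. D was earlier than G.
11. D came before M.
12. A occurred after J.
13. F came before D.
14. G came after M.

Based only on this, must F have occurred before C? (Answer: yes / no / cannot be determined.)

Chain the constraints: F → D → K → H → C. Each link is directly stated, so F comes before C.

yes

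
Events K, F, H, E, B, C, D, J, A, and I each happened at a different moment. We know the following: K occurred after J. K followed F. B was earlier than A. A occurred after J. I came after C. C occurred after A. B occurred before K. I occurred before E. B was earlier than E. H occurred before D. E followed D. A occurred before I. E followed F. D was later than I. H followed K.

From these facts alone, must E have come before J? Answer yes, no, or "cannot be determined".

no

Tracing the constraints gives J → A → I → E, so J must come before E.
That means E cannot be before J.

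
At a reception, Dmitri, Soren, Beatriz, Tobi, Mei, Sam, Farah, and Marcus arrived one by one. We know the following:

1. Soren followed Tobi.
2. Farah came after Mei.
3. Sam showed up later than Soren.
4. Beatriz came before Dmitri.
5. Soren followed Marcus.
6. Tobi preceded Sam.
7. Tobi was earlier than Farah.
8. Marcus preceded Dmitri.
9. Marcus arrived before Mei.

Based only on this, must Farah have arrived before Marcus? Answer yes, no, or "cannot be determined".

Tracing the constraints gives Marcus → Mei → Farah, so Marcus must come before Farah.
That means Farah cannot be before Marcus.

no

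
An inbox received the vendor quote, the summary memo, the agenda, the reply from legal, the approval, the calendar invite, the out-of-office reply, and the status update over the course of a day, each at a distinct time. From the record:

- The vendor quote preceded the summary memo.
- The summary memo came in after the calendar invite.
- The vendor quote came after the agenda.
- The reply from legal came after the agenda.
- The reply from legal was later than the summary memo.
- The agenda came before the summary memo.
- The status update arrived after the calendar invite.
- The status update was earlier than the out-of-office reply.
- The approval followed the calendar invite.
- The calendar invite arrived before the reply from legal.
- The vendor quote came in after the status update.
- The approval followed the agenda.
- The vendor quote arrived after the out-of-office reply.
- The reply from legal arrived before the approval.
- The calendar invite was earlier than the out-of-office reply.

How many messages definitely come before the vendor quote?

Directly stated before the vendor quote: the agenda, the out-of-office reply, and the status update.
The calendar invite reaches the vendor quote via the calendar invite → the out-of-office reply → the vendor quote.
That's the agenda, the calendar invite, the out-of-office reply, and the status update — 4 in all.

4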